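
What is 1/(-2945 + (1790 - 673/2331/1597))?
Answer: -3722607/4299611758 ≈ -0.00086580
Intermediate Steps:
1/(-2945 + (1790 - 673/2331/1597)) = 1/(-2945 + (1790 - 673*1/2331*(1/1597))) = 1/(-2945 + (1790 - 673/2331*1/1597)) = 1/(-2945 + (1790 - 673/3722607)) = 1/(-2945 + 6663465857/3722607) = 1/(-4299611758/3722607) = -3722607/4299611758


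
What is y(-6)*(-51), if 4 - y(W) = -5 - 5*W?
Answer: 1071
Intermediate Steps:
y(W) = 9 + 5*W (y(W) = 4 - (-5 - 5*W) = 4 + (5 + 5*W) = 9 + 5*W)
y(-6)*(-51) = (9 + 5*(-6))*(-51) = (9 - 30)*(-51) = -21*(-51) = 1071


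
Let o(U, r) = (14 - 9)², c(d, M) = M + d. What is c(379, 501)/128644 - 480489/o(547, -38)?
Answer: -15453001229/804025 ≈ -19220.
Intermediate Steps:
o(U, r) = 25 (o(U, r) = 5² = 25)
c(379, 501)/128644 - 480489/o(547, -38) = (501 + 379)/128644 - 480489/25 = 880*(1/128644) - 480489*1/25 = 220/32161 - 480489/25 = -15453001229/804025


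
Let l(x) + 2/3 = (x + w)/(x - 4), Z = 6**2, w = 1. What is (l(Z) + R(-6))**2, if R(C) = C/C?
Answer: 20449/9216 ≈ 2.2189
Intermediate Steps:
R(C) = 1
Z = 36
l(x) = -2/3 + (1 + x)/(-4 + x) (l(x) = -2/3 + (x + 1)/(x - 4) = -2/3 + (1 + x)/(-4 + x))
(l(Z) + R(-6))**2 = ((11 + 36)/(3*(-4 + 36)) + 1)**2 = ((1/3)*47/32 + 1)**2 = ((1/3)*(1/32)*47 + 1)**2 = (47/96 + 1)**2 = (143/96)**2 = 20449/9216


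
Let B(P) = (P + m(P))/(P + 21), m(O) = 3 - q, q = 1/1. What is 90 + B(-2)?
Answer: 90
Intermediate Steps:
q = 1
m(O) = 2 (m(O) = 3 - 1*1 = 3 - 1 = 2)
B(P) = (2 + P)/(21 + P) (B(P) = (P + 2)/(P + 21) = (2 + P)/(21 + P))
90 + B(-2) = 90 + (2 - 2)/(21 - 2) = 90 + 0/19 = 90 + (1/19)*0 = 90 + 0 = 90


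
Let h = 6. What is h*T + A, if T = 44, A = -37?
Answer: 227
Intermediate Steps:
h*T + A = 6*44 - 37 = 264 - 37 = 227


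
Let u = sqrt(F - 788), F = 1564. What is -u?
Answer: -2*sqrt(194) ≈ -27.857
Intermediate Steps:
u = 2*sqrt(194) (u = sqrt(1564 - 788) = sqrt(776) = 2*sqrt(194) ≈ 27.857)
-u = -2*sqrt(194)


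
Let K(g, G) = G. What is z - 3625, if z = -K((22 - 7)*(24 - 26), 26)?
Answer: -3651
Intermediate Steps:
z = -26 (z = -1*26 = -26)
z - 3625 = -26 - 3625 = -3651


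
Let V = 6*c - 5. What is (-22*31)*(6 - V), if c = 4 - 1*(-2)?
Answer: 17050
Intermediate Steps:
c = 6 (c = 4 + 2 = 6)
V = 31 (V = 6*6 - 5 = 36 - 5 = 31)
(-22*31)*(6 - V) = (-22*31)*(6 - 1*31) = -682*(6 - 31) = -682*(-25) = 17050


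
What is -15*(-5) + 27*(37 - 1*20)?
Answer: 534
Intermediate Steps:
-15*(-5) + 27*(37 - 1*20) = 75 + 27*(37 - 20) = 75 + 27*17 = 75 + 459 = 534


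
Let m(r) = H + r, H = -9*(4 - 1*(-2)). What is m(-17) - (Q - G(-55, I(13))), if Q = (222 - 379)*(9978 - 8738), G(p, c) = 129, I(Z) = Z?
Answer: 194738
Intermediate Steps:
Q = -194680 (Q = -157*1240 = -194680)
H = -54 (H = -9*(4 + 2) = -9*6 = -54)
m(r) = -54 + r
m(-17) - (Q - G(-55, I(13))) = (-54 - 17) - (-194680 - 1*129) = -71 - (-194680 - 129) = -71 - 1*(-194809) = -71 + 194809 = 194738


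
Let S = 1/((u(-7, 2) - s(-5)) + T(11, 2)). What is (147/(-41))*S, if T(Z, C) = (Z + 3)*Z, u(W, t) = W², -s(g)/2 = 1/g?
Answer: -735/41533 ≈ -0.017697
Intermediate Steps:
s(g) = -2/g
T(Z, C) = Z*(3 + Z) (T(Z, C) = (3 + Z)*Z = Z*(3 + Z))
S = 5/1013 (S = 1/(((-7)² - (-2)/(-5)) + 11*(3 + 11)) = 1/((49 - (-2)*(-1)/5) + 11*14) = 1/((49 - 1*⅖) + 154) = 1/((49 - ⅖) + 154) = 1/(243/5 + 154) = 1/(1013/5) = 5/1013 ≈ 0.0049358)
(147/(-41))*S = (147/(-41))*(5/1013) = (147*(-1/41))*(5/1013) = -147/41*5/1013 = -735/41533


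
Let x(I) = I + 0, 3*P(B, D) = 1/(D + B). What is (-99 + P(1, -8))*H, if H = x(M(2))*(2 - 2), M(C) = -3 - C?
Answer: 0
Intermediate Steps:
P(B, D) = 1/(3*(B + D)) (P(B, D) = 1/(3*(D + B)) = 1/(3*(B + D)))
x(I) = I
H = 0 (H = (-3 - 1*2)*(2 - 2) = (-3 - 2)*0 = -5*0 = 0)
(-99 + P(1, -8))*H = (-99 + 1/(3*(1 - 8)))*0 = (-99 + (⅓)/(-7))*0 = (-99 + (⅓)*(-⅐))*0 = (-99 - 1/21)*0 = -2080/21*0 = 0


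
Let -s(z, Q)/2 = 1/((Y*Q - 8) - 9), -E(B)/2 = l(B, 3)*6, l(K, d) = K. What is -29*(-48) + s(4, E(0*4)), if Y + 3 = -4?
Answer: 23666/17 ≈ 1392.1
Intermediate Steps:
Y = -7 (Y = -3 - 4 = -7)
E(B) = -12*B (E(B) = -2*B*6 = -12*B)
s(z, Q) = -2/(-17 - 7*Q) (s(z, Q) = -2/((-7*Q - 8) - 9) = -2/((-8 - 7*Q) - 9) = -2/(-17 - 7*Q))
-29*(-48) + s(4, E(0*4)) = -29*(-48) + 2/(17 + 7*(-0*4)) = 1392 + 2/(17 + 7*(-12*0)) = 1392 + 2/(17 + 7*0) = 1392 + 2/(17 + 0) = 1392 + 2/17 = 23666/17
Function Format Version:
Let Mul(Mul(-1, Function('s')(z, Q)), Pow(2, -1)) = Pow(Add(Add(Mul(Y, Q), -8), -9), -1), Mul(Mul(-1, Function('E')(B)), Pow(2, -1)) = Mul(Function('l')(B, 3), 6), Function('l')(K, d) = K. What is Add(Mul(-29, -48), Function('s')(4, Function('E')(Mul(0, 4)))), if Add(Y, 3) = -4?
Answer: Rational(23666, 17) ≈ 1392.1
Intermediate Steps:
Y = -7 (Y = Add(-3, -4) = -7)
Function('E')(B) = Mul(-12, B) (Function('E')(B) = Mul(-2, Mul(B, 6)) = Mul(-2, Mul(6, B)) = Mul(-12, B))
Function('s')(z, Q) = Mul(-2, Pow(Add(-17, Mul(-7, Q)), -1)) (Function('s')(z, Q) = Mul(-2, Pow(Add(Add(Mul(-7, Q), -8), -9), -1)) = Mul(-2, Pow(Add(Add(-8, Mul(-7, Q)), -9), -1)) = Mul(-2, Pow(Add(-17, Mul(-7, Q)), -1)))
Add(Mul(-29, -48), Function('s')(4, Function('E')(Mul(0, 4)))) = Add(Mul(-29, -48), Mul(2, Pow(Add(17, Mul(7, Mul(-12, Mul(0, 4)))), -1))) = Add(1392, Mul(2, Pow(Add(17, Mul(7, Mul(-12, 0))), -1))) = Add(1392, Mul(2, Pow(Add(17, Mul(7, 0)), -1))) = Add(1392, Mul(2, Pow(Add(17, 0), -1))) = Add(1392, Mul(2, Pow(17, -1))) = Add(1392, Mul(2, Rational(1, 17))) = Add(1392, Rational(2, 17)) = Rational(23666, 17)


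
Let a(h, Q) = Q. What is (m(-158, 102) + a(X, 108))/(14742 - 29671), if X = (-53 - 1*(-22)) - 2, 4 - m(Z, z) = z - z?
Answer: -112/14929 ≈ -0.0075022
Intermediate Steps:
m(Z, z) = 4 (m(Z, z) = 4 - (z - z) = 4 - 1*0 = 4 + 0 = 4)
X = -33 (X = (-53 + 22) - 2 = -31 - 2 = -33)
(m(-158, 102) + a(X, 108))/(14742 - 29671) = (4 + 108)/(14742 - 29671) = 112/(-14929) = 112*(-1/14929) = -112/14929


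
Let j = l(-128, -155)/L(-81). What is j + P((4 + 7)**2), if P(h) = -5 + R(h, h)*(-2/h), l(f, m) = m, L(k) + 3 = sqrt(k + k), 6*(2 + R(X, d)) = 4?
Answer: -15578/6897 + 155*I*sqrt(2)/19 ≈ -2.2587 + 11.537*I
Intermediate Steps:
R(X, d) = -4/3 (R(X, d) = -2 + (1/6)*4 = -2 + 2/3 = -4/3)
L(k) = -3 + sqrt(2)*sqrt(k) (L(k) = -3 + sqrt(k + k) = -3 + sqrt(2*k) = -3 + sqrt(2)*sqrt(k))
P(h) = -5 + 8/(3*h) (P(h) = -5 - (-8)/(3*h) = -5 + 8/(3*h))
j = -155/(-3 + 9*I*sqrt(2)) (j = -155/(-3 + sqrt(2)*sqrt(-81)) = -155/(-3 + sqrt(2)*(9*I)) = -155/(-3 + 9*I*sqrt(2)) ≈ 2.7193 + 11.537*I)
j + P((4 + 7)**2) = (155/57 + 155*I*sqrt(2)/19) + (-5 + 8/(3*((4 + 7)**2))) = (155/57 + 155*I*sqrt(2)/19) + (-5 + 8/(3*(11**2))) = (155/57 + 155*I*sqrt(2)/19) + (-5 + (8/3)/121) = (155/57 + 155*I*sqrt(2)/19) + (-5 + (8/3)*(1/121)) = (155/57 + 155*I*sqrt(2)/19) + (-5 + 8/363) = (155/57 + 155*I*sqrt(2)/19) - 1807/363 = -15578/6897 + 155*I*sqrt(2)/19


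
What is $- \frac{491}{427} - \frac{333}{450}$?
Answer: $- \frac{40349}{21350} \approx -1.8899$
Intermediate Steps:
$- \frac{491}{427} - \frac{333}{450} = \left(-491\right) \frac{1}{427} - \frac{37}{50} = - \frac{491}{427} - \frac{37}{50} = - \frac{40349}{21350}$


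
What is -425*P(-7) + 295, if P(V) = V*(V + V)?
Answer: -41355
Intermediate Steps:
P(V) = 2*V² (P(V) = V*(2*V) = 2*V²)
-425*P(-7) + 295 = -850*(-7)² + 295 = -850*49 + 295 = -425*98 + 295 = -41650 + 295 = -41355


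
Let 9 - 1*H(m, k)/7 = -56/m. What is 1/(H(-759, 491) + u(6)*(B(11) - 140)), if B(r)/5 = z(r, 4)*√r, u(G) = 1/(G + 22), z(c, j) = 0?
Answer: 759/43630 ≈ 0.017396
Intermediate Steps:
u(G) = 1/(22 + G)
B(r) = 0 (B(r) = 5*(0*√r) = 5*0 = 0)
H(m, k) = 63 + 392/m (H(m, k) = 63 - (-392)/m = 63 + 392/m)
1/(H(-759, 491) + u(6)*(B(11) - 140)) = 1/((63 + 392/(-759)) + (0 - 140)/(22 + 6)) = 1/((63 + 392*(-1/759)) - 140/28) = 1/((63 - 392/759) + (1/28)*(-140)) = 1/(47425/759 - 5) = 1/(43630/759) = 759/43630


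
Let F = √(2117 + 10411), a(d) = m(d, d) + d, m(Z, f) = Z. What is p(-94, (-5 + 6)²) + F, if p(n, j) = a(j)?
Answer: 2 + 12*√87 ≈ 113.93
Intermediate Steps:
a(d) = 2*d (a(d) = d + d = 2*d)
p(n, j) = 2*j
F = 12*√87 (F = √12528 = 12*√87 ≈ 111.93)
p(-94, (-5 + 6)²) + F = 2*(-5 + 6)² + 12*√87 = 2*1² + 12*√87 = 2*1 + 12*√87 = 2 + 12*√87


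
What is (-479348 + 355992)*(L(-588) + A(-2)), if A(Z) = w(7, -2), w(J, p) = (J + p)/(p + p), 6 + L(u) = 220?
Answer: -26243989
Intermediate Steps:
L(u) = 214 (L(u) = -6 + 220 = 214)
w(J, p) = (J + p)/(2*p) (w(J, p) = (J + p)/((2*p)) = (J + p)*(1/(2*p)) = (J + p)/(2*p))
A(Z) = -5/4 (A(Z) = (½)*(7 - 2)/(-2) = (½)*(-½)*5 = -5/4)
(-479348 + 355992)*(L(-588) + A(-2)) = (-479348 + 355992)*(214 - 5/4) = -123356*851/4 = -26243989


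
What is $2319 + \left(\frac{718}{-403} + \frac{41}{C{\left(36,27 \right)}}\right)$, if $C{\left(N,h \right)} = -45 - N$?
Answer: $\frac{75624436}{32643} \approx 2316.7$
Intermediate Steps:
$2319 + \left(\frac{718}{-403} + \frac{41}{C{\left(36,27 \right)}}\right) = 2319 + \left(\frac{718}{-403} + \frac{41}{-45 - 36}\right) = 2319 + \left(718 \left(- \frac{1}{403}\right) + \frac{41}{-45 - 36}\right) = 2319 - \left(\frac{718}{403} - \frac{41}{-81}\right) = 2319 + \left(- \frac{718}{403} + 41 \left(- \frac{1}{81}\right)\right) = 2319 - \frac{74681}{32643} = \frac{75624436}{32643}$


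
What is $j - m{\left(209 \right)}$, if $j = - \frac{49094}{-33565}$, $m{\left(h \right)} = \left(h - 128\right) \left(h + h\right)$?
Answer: $- \frac{1136394676}{33565} \approx -33857.0$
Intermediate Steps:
$m{\left(h \right)} = 2 h \left(-128 + h\right)$ ($m{\left(h \right)} = \left(-128 + h\right) 2 h = 2 h \left(-128 + h\right)$)
$j = \frac{49094}{33565}$ ($j = \left(-49094\right) \left(- \frac{1}{33565}\right) = \frac{49094}{33565} \approx 1.4627$)
$j - m{\left(209 \right)} = \frac{49094}{33565} - 2 \cdot 209 \left(-128 + 209\right) = \frac{49094}{33565} - 2 \cdot 209 \cdot 81 = \frac{49094}{33565} - 33858 = - \frac{1136394676}{33565}$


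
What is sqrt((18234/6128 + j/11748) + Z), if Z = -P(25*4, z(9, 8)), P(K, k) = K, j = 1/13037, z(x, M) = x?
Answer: I*sqrt(333858216239801835572694)/58659772908 ≈ 9.8501*I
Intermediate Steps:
j = 1/13037 ≈ 7.6705e-5
Z = -100 (Z = -25*4 = -1*100 = -100)
sqrt((18234/6128 + j/11748) + Z) = sqrt((18234/6128 + (1/13037)/11748) - 100) = sqrt((18234*(1/6128) + (1/13037)*(1/11748)) - 100) = sqrt((9117/3064 + 1/153158676) - 100) = sqrt(349086913039/117319545816 - 100) = sqrt(-11382867668561/117319545816) = I*sqrt(333858216239801835572694)/58659772908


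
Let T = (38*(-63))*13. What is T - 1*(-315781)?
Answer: 284659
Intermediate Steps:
T = -31122 (T = -2394*13 = -31122)
T - 1*(-315781) = -31122 - 1*(-315781) = -31122 + 315781 = 284659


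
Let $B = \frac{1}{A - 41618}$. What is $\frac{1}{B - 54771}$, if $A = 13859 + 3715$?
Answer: $- \frac{24044}{1316913925} \approx -1.8258 \cdot 10^{-5}$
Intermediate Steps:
$A = 17574$
$B = - \frac{1}{24044}$ ($B = \frac{1}{17574 - 41618} = \frac{1}{-24044} = - \frac{1}{24044} \approx -4.159 \cdot 10^{-5}$)
$\frac{1}{B - 54771} = \frac{1}{- \frac{1}{24044} - 54771} = \frac{1}{- \frac{1316913925}{24044}} = - \frac{24044}{1316913925}$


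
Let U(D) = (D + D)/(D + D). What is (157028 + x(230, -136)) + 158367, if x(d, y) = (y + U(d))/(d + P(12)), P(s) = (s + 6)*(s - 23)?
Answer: 10092505/32 ≈ 3.1539e+5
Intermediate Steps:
P(s) = (-23 + s)*(6 + s) (P(s) = (6 + s)*(-23 + s) = (-23 + s)*(6 + s))
U(D) = 1 (U(D) = (2*D)/((2*D)) = (2*D)*(1/(2*D)) = 1)
x(d, y) = (1 + y)/(-198 + d) (x(d, y) = (y + 1)/(d + (-138 + 12**2 - 17*12)) = (1 + y)/(d + (-138 + 144 - 204)) = (1 + y)/(d - 198) = (1 + y)/(-198 + d))
(157028 + x(230, -136)) + 158367 = (157028 + (1 - 136)/(-198 + 230)) + 158367 = (157028 - 135/32) + 158367 = 5024761/32 + 158367 = 10092505/32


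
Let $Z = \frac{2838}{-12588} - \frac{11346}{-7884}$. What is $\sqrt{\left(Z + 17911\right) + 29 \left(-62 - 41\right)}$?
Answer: $\frac{\sqrt{787698036910637}}{229731} \approx 122.17$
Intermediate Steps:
$Z = \frac{836449}{689193}$ ($Z = 2838 \left(- \frac{1}{12588}\right) - - \frac{1891}{1314} = - \frac{473}{2098} + \frac{1891}{1314} = \frac{836449}{689193} \approx 1.2137$)
$\sqrt{\left(Z + 17911\right) + 29 \left(-62 - 41\right)} = \sqrt{\left(\frac{836449}{689193} + 17911\right) + 29 \left(-62 - 41\right)} = \sqrt{\frac{12344972272}{689193} + 29 \left(-103\right)} = \sqrt{\frac{12344972272}{689193} - 2987} = \sqrt{\frac{10286352781}{689193}} = \frac{\sqrt{787698036910637}}{229731}$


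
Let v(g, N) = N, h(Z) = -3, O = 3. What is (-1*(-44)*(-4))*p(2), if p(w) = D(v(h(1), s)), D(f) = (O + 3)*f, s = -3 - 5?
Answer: 8448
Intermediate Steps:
s = -8
D(f) = 6*f (D(f) = (3 + 3)*f = 6*f)
p(w) = -48 (p(w) = 6*(-8) = -48)
(-1*(-44)*(-4))*p(2) = (-1*(-44)*(-4))*(-48) = (44*(-4))*(-48) = -176*(-48) = 8448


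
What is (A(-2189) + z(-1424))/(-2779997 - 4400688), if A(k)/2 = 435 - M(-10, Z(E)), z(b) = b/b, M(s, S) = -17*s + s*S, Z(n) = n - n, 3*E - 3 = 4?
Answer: -531/7180685 ≈ -7.3948e-5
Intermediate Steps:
E = 7/3 (E = 1 + (⅓)*4 = 1 + 4/3 = 7/3 ≈ 2.3333)
Z(n) = 0
M(s, S) = -17*s + S*s
z(b) = 1
A(k) = 530 (A(k) = 2*(435 - (-10)*(-17 + 0)) = 2*(435 - (-10)*(-17)) = 2*(435 - 1*170) = 2*(435 - 170) = 2*265 = 530)
(A(-2189) + z(-1424))/(-2779997 - 4400688) = (530 + 1)/(-2779997 - 4400688) = 531/(-7180685) = 531*(-1/7180685) = -531/7180685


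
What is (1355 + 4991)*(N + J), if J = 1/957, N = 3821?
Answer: 23205405508/957 ≈ 2.4248e+7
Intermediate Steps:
J = 1/957 ≈ 0.0010449
(1355 + 4991)*(N + J) = (1355 + 4991)*(3821 + 1/957) = 6346*(3656698/957) = 23205405508/957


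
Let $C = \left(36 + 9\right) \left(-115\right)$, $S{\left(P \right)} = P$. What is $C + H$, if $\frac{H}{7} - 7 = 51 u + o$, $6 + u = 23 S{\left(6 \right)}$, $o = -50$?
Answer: $41648$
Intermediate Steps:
$u = 132$ ($u = -6 + 23 \cdot 6 = -6 + 138 = 132$)
$C = -5175$ ($C = 45 \left(-115\right) = -5175$)
$H = 46823$ ($H = 49 + 7 \left(51 \cdot 132 - 50\right) = 49 + 7 \left(6732 - 50\right) = 49 + 7 \cdot 6682 = 49 + 46774 = 46823$)
$C + H = -5175 + 46823 = 41648$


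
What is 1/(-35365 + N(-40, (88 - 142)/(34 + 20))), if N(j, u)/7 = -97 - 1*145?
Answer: -1/37059 ≈ -2.6984e-5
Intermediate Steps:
N(j, u) = -1694 (N(j, u) = 7*(-97 - 1*145) = 7*(-97 - 145) = 7*(-242) = -1694)
1/(-35365 + N(-40, (88 - 142)/(34 + 20))) = 1/(-35365 - 1694) = 1/(-37059) = -1/37059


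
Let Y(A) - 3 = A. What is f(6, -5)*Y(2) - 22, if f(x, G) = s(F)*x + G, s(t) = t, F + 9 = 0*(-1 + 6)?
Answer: -317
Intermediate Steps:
F = -9 (F = -9 + 0*(-1 + 6) = -9 + 0*5 = -9 + 0 = -9)
Y(A) = 3 + A
f(x, G) = G - 9*x (f(x, G) = -9*x + G = G - 9*x)
f(6, -5)*Y(2) - 22 = (-5 - 9*6)*(3 + 2) - 22 = (-5 - 54)*5 - 22 = -59*5 - 22 = -295 - 22 = -317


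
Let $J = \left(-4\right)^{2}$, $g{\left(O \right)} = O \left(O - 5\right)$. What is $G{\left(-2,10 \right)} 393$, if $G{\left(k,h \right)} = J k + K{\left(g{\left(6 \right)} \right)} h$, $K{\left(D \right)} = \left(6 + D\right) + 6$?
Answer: $58164$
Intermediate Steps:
$g{\left(O \right)} = O \left(-5 + O\right)$
$K{\left(D \right)} = 12 + D$
$J = 16$
$G{\left(k,h \right)} = 16 k + 18 h$ ($G{\left(k,h \right)} = 16 k + \left(12 + 6 \left(-5 + 6\right)\right) h = 16 k + \left(12 + 6 \cdot 1\right) h = 16 k + \left(12 + 6\right) h = 16 k + 18 h$)
$G{\left(-2,10 \right)} 393 = \left(16 \left(-2\right) + 18 \cdot 10\right) 393 = \left(-32 + 180\right) 393 = 148 \cdot 393 = 58164$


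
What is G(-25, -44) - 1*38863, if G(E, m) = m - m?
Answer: -38863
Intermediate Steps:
G(E, m) = 0
G(-25, -44) - 1*38863 = 0 - 1*38863 = 0 - 38863 = -38863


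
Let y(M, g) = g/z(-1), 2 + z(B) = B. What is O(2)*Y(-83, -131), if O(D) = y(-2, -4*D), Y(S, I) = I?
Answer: -1048/3 ≈ -349.33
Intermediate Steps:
z(B) = -2 + B
y(M, g) = -g/3 (y(M, g) = g/(-2 - 1) = g/(-3) = g*(-⅓) = -g/3)
O(D) = 4*D/3 (O(D) = -(-4)*D/3 = 4*D/3)
O(2)*Y(-83, -131) = ((4/3)*2)*(-131) = (8/3)*(-131) = -1048/3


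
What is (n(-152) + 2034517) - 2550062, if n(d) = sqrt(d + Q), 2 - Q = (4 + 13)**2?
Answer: -515545 + I*sqrt(439) ≈ -5.1555e+5 + 20.952*I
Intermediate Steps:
Q = -287 (Q = 2 - (4 + 13)**2 = 2 - 1*17**2 = 2 - 1*289 = 2 - 289 = -287)
n(d) = sqrt(-287 + d) (n(d) = sqrt(d - 287) = sqrt(-287 + d))
(n(-152) + 2034517) - 2550062 = (sqrt(-287 - 152) + 2034517) - 2550062 = (sqrt(-439) + 2034517) - 2550062 = (I*sqrt(439) + 2034517) - 2550062 = (2034517 + I*sqrt(439)) - 2550062 = -515545 + I*sqrt(439)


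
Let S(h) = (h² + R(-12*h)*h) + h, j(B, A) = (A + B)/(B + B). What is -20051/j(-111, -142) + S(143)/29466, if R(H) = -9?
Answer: -14573085543/828322 ≈ -17594.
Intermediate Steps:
j(B, A) = (A + B)/(2*B) (j(B, A) = (A + B)/((2*B)) = (A + B)*(1/(2*B)) = (A + B)/(2*B))
S(h) = h² - 8*h (S(h) = (h² - 9*h) + h = h² - 8*h)
-20051/j(-111, -142) + S(143)/29466 = -20051*(-222/(-142 - 111)) + (143*(-8 + 143))/29466 = -20051/((½)*(-1/111)*(-253)) + (143*135)*(1/29466) = -20051/253/222 + 19305*(1/29466) = -20051*222/253 + 2145/3274 = -4451322/253 + 2145/3274 = -14573085543/828322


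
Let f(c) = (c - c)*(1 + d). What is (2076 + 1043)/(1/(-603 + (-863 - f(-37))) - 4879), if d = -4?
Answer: -4572454/7152615 ≈ -0.63927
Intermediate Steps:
f(c) = 0 (f(c) = (c - c)*(1 - 4) = 0*(-3) = 0)
(2076 + 1043)/(1/(-603 + (-863 - f(-37))) - 4879) = (2076 + 1043)/(1/(-603 + (-863 - 1*0)) - 4879) = 3119/(1/(-603 + (-863 + 0)) - 4879) = 3119/(1/(-603 - 863) - 4879) = 3119/(1/(-1466) - 4879) = 3119/(-1/1466 - 4879) = 3119/(-7152615/1466) = 3119*(-1466/7152615) = -4572454/7152615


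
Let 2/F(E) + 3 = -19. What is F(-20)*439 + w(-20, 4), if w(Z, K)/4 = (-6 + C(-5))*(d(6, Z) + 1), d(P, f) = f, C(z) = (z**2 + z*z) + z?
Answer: -33043/11 ≈ -3003.9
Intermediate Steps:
C(z) = z + 2*z**2 (C(z) = (z**2 + z**2) + z = 2*z**2 + z = z + 2*z**2)
F(E) = -1/11 (F(E) = 2/(-3 - 19) = 2/(-22) = 2*(-1/22) = -1/11)
w(Z, K) = 156 + 156*Z (w(Z, K) = 4*((-6 - 5*(1 + 2*(-5)))*(Z + 1)) = 4*((-6 - 5*(1 - 10))*(1 + Z)) = 4*((-6 - 5*(-9))*(1 + Z)) = 4*((-6 + 45)*(1 + Z)) = 4*(39*(1 + Z)) = 4*(39 + 39*Z) = 156 + 156*Z)
F(-20)*439 + w(-20, 4) = -1/11*439 + (156 + 156*(-20)) = -439/11 + (156 - 3120) = -439/11 - 2964 = -33043/11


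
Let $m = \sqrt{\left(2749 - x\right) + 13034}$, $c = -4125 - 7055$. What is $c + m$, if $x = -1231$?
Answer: $-11180 + \sqrt{17014} \approx -11050.0$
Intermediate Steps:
$c = -11180$ ($c = -4125 - 7055 = -11180$)
$m = \sqrt{17014}$ ($m = \sqrt{\left(2749 - -1231\right) + 13034} = \sqrt{\left(2749 + 1231\right) + 13034} = \sqrt{3980 + 13034} = \sqrt{17014} \approx 130.44$)
$c + m = -11180 + \sqrt{17014}$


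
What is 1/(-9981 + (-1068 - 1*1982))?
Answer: -1/13031 ≈ -7.6740e-5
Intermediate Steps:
1/(-9981 + (-1068 - 1*1982)) = 1/(-9981 + (-1068 - 1982)) = 1/(-9981 - 3050) = 1/(-13031) = -1/13031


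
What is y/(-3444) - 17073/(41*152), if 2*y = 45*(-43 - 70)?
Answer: -43653/21812 ≈ -2.0013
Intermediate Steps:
y = -5085/2 (y = (45*(-43 - 70))/2 = (45*(-113))/2 = (½)*(-5085) = -5085/2 ≈ -2542.5)
y/(-3444) - 17073/(41*152) = -5085/2/(-3444) - 17073/(41*152) = -5085/2*(-1/3444) - 17073/6232 = 1695/2296 - 17073*1/6232 = 1695/2296 - 17073/6232 = -43653/21812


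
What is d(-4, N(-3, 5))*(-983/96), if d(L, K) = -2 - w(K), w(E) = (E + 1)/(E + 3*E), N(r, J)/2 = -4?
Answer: 69793/3072 ≈ 22.719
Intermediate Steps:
N(r, J) = -8 (N(r, J) = 2*(-4) = -8)
w(E) = (1 + E)/(4*E) (w(E) = (1 + E)/((4*E)) = (1 + E)*(1/(4*E)) = (1 + E)/(4*E))
d(L, K) = -2 - (1 + K)/(4*K)
d(-4, N(-3, 5))*(-983/96) = ((1/4)*(-1 - 9*(-8))/(-8))*(-983/96) = ((1/4)*(-1/8)*(-1 + 72))*(-983*1/96) = ((1/4)*(-1/8)*71)*(-983/96) = -71/32*(-983/96) = 69793/3072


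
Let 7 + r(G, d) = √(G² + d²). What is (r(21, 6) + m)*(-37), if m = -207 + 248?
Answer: -1258 - 111*√53 ≈ -2066.1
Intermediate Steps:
m = 41
r(G, d) = -7 + √(G² + d²)
(r(21, 6) + m)*(-37) = ((-7 + √(21² + 6²)) + 41)*(-37) = ((-7 + √(441 + 36)) + 41)*(-37) = ((-7 + √477) + 41)*(-37) = ((-7 + 3*√53) + 41)*(-37) = (34 + 3*√53)*(-37) = -1258 - 111*√53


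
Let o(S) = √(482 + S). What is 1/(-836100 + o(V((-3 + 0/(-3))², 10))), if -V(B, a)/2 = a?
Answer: -139350/116510534923 - √462/699063209538 ≈ -1.1961e-6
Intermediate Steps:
V(B, a) = -2*a
1/(-836100 + o(V((-3 + 0/(-3))², 10))) = 1/(-836100 + √(482 - 2*10)) = 1/(-836100 + √(482 - 20)) = 1/(-836100 + √462)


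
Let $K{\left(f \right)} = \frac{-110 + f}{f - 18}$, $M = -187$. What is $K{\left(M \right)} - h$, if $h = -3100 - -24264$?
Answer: $- \frac{4338323}{205} \approx -21163.0$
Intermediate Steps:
$h = 21164$ ($h = -3100 + 24264 = 21164$)
$K{\left(f \right)} = \frac{-110 + f}{-18 + f}$
$K{\left(M \right)} - h = \frac{-110 - 187}{-18 - 187} - 21164 = \frac{1}{-205} \left(-297\right) - 21164 = \left(- \frac{1}{205}\right) \left(-297\right) - 21164 = \frac{297}{205} - 21164 = - \frac{4338323}{205}$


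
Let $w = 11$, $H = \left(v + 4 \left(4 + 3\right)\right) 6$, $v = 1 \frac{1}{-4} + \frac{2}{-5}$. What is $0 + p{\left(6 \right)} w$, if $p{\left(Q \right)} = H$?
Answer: $\frac{18051}{10} \approx 1805.1$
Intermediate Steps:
$v = - \frac{13}{20}$ ($v = 1 \left(- \frac{1}{4}\right) + 2 \left(- \frac{1}{5}\right) = - \frac{1}{4} - \frac{2}{5} = - \frac{13}{20} \approx -0.65$)
$H = \frac{1641}{10}$ ($H = \left(- \frac{13}{20} + 4 \left(4 + 3\right)\right) 6 = \left(- \frac{13}{20} + 4 \cdot 7\right) 6 = \left(- \frac{13}{20} + 28\right) 6 = \frac{547}{20} \cdot 6 = \frac{1641}{10} \approx 164.1$)
$p{\left(Q \right)} = \frac{1641}{10}$
$0 + p{\left(6 \right)} w = 0 + \frac{1641}{10} \cdot 11 = 0 + \frac{18051}{10} = \frac{18051}{10}$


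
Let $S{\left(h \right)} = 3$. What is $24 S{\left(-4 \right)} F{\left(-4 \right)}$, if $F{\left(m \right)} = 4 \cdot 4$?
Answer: $1152$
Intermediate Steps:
$F{\left(m \right)} = 16$
$24 S{\left(-4 \right)} F{\left(-4 \right)} = 24 \cdot 3 \cdot 16 = 72 \cdot 16 = 1152$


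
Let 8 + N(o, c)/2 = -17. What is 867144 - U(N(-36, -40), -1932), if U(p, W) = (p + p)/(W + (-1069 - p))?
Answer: 2558941844/2951 ≈ 8.6714e+5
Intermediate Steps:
N(o, c) = -50 (N(o, c) = -16 + 2*(-17) = -16 - 34 = -50)
U(p, W) = 2*p/(-1069 + W - p) (U(p, W) = (2*p)/(-1069 + W - p) = 2*p/(-1069 + W - p))
867144 - U(N(-36, -40), -1932) = 867144 - (-2)*(-50)/(1069 - 50 - 1*(-1932)) = 867144 - (-2)*(-50)/(1069 - 50 + 1932) = 867144 - (-2)*(-50)/2951 = 867144 - 1*100/2951 = 867144 - 100/2951 = 2558941844/2951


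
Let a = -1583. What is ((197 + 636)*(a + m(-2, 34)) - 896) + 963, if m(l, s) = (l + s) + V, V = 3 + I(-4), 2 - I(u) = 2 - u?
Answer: -1292749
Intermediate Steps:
I(u) = u (I(u) = 2 - (2 - u) = 2 + (-2 + u) = u)
V = -1 (V = 3 - 4 = -1)
m(l, s) = -1 + l + s (m(l, s) = (l + s) - 1 = -1 + l + s)
((197 + 636)*(a + m(-2, 34)) - 896) + 963 = ((197 + 636)*(-1583 + (-1 - 2 + 34)) - 896) + 963 = (833*(-1583 + 31) - 896) + 963 = (833*(-1552) - 896) + 963 = (-1292816 - 896) + 963 = -1293712 + 963 = -1292749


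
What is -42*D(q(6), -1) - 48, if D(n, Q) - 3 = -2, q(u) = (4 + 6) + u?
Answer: -90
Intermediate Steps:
q(u) = 10 + u
D(n, Q) = 1 (D(n, Q) = 3 - 2 = 1)
-42*D(q(6), -1) - 48 = -42*1 - 48 = -42 - 48 = -90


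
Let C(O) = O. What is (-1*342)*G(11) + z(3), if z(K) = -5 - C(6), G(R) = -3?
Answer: 1015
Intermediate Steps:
z(K) = -11 (z(K) = -5 - 1*6 = -5 - 6 = -11)
(-1*342)*G(11) + z(3) = -1*342*(-3) - 11 = -342*(-3) - 11 = 1026 - 11 = 1015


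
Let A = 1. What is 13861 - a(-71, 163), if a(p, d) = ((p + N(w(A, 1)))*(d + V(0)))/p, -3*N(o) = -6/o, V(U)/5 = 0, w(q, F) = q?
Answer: 972884/71 ≈ 13703.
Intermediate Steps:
V(U) = 0 (V(U) = 5*0 = 0)
N(o) = 2/o (N(o) = -(-2)/o = 2/o)
a(p, d) = d*(2 + p)/p (a(p, d) = ((p + 2/1)*(d + 0))/p = ((p + 2*1)*d)/p = ((p + 2)*d)/p = ((2 + p)*d)/p = (d*(2 + p))/p = d*(2 + p)/p)
13861 - a(-71, 163) = 13861 - 163*(2 - 71)/(-71) = 13861 - 163*(-1)*(-69)/71 = 13861 - 1*11247/71 = 13861 - 11247/71 = 972884/71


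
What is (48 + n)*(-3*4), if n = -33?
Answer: -180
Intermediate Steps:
(48 + n)*(-3*4) = (48 - 33)*(-3*4) = 15*(-12) = -180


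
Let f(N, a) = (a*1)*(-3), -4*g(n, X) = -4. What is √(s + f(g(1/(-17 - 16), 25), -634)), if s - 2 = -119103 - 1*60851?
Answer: 5*I*√7122 ≈ 421.96*I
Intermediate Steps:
g(n, X) = 1 (g(n, X) = -¼*(-4) = 1)
s = -179952 (s = 2 + (-119103 - 1*60851) = 2 + (-119103 - 60851) = 2 - 179954 = -179952)
f(N, a) = -3*a (f(N, a) = a*(-3) = -3*a)
√(s + f(g(1/(-17 - 16), 25), -634)) = √(-179952 - 3*(-634)) = √(-179952 + 1902) = √(-178050) = 5*I*√7122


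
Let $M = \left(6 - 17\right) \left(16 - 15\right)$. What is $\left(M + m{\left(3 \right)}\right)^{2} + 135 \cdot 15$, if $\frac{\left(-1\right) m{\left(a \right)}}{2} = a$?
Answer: $2314$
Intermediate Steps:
$m{\left(a \right)} = - 2 a$
$M = -11$ ($M = \left(-11\right) 1 = -11$)
$\left(M + m{\left(3 \right)}\right)^{2} + 135 \cdot 15 = \left(-11 - 6\right)^{2} + 135 \cdot 15 = \left(-11 - 6\right)^{2} + 2025 = \left(-17\right)^{2} + 2025 = 289 + 2025 = 2314$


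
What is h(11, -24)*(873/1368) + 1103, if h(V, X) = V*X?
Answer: 17756/19 ≈ 934.53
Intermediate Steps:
h(11, -24)*(873/1368) + 1103 = (11*(-24))*(873/1368) + 1103 = -230472/1368 + 1103 = -264*97/152 + 1103 = -3201/19 + 1103 = 17756/19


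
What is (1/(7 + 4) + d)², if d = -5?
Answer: 2916/121 ≈ 24.099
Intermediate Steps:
(1/(7 + 4) + d)² = (1/(7 + 4) - 5)² = (1/11 - 5)² = (-54/11)² = 2916/121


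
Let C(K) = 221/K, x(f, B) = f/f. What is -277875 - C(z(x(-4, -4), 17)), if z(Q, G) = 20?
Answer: -5557721/20 ≈ -2.7789e+5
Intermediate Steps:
x(f, B) = 1
-277875 - C(z(x(-4, -4), 17)) = -277875 - 221/20 = -5557721/20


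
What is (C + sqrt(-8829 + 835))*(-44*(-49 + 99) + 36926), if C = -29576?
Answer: -1027056176 + 34726*I*sqrt(7994) ≈ -1.0271e+9 + 3.1048e+6*I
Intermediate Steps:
(C + sqrt(-8829 + 835))*(-44*(-49 + 99) + 36926) = (-29576 + sqrt(-8829 + 835))*(-44*(-49 + 99) + 36926) = (-29576 + sqrt(-7994))*(-44*50 + 36926) = (-29576 + I*sqrt(7994))*(-2200 + 36926) = (-29576 + I*sqrt(7994))*34726 = -1027056176 + 34726*I*sqrt(7994)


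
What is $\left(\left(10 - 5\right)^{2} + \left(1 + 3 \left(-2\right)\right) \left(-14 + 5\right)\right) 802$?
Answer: $56140$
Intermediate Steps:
$\left(\left(10 - 5\right)^{2} + \left(1 + 3 \left(-2\right)\right) \left(-14 + 5\right)\right) 802 = \left(5^{2} + \left(1 - 6\right) \left(-9\right)\right) 802 = \left(25 - -45\right) 802 = \left(25 + 45\right) 802 = 70 \cdot 802 = 56140$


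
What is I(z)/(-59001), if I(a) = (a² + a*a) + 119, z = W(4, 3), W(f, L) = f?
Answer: -151/59001 ≈ -0.0025593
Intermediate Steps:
z = 4
I(a) = 119 + 2*a² (I(a) = (a² + a²) + 119 = 2*a² + 119 = 119 + 2*a²)
I(z)/(-59001) = (119 + 2*4²)/(-59001) = (119 + 2*16)*(-1/59001) = (119 + 32)*(-1/59001) = 151*(-1/59001) = -151/59001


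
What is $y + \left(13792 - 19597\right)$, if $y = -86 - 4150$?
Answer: $-10041$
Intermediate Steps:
$y = -4236$ ($y = -86 - 4150 = -4236$)
$y + \left(13792 - 19597\right) = -4236 + \left(13792 - 19597\right) = -4236 - 5805 = -10041$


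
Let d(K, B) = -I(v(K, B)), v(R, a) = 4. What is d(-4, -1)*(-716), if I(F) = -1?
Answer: -716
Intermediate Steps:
d(K, B) = 1 (d(K, B) = -1*(-1) = 1)
d(-4, -1)*(-716) = 1*(-716) = -716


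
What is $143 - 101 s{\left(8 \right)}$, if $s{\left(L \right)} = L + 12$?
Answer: $-1877$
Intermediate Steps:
$s{\left(L \right)} = 12 + L$
$143 - 101 s{\left(8 \right)} = 143 - 101 \left(12 + 8\right) = 143 - 2020 = -1877$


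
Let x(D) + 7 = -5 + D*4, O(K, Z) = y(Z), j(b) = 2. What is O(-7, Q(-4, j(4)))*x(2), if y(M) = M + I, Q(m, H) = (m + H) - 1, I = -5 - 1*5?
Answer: 52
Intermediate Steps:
I = -10 (I = -5 - 5 = -10)
Q(m, H) = -1 + H + m (Q(m, H) = (H + m) - 1 = -1 + H + m)
y(M) = -10 + M (y(M) = M - 10 = -10 + M)
O(K, Z) = -10 + Z
x(D) = -12 + 4*D (x(D) = -7 + (-5 + D*4) = -7 + (-5 + 4*D) = -12 + 4*D)
O(-7, Q(-4, j(4)))*x(2) = (-10 + (-1 + 2 - 4))*(-12 + 4*2) = (-10 - 3)*(-12 + 8) = -13*(-4) = 52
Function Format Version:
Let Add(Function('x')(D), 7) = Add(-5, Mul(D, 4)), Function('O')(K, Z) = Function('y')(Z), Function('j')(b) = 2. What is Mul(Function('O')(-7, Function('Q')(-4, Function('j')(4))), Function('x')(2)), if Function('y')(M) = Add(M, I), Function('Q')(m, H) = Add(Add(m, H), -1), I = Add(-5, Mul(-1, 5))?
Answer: 52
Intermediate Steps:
I = -10 (I = Add(-5, -5) = -10)
Function('Q')(m, H) = Add(-1, H, m) (Function('Q')(m, H) = Add(Add(H, m), -1) = Add(-1, H, m))
Function('y')(M) = Add(-10, M) (Function('y')(M) = Add(M, -10) = Add(-10, M))
Function('O')(K, Z) = Add(-10, Z)
Function('x')(D) = Add(-12, Mul(4, D)) (Function('x')(D) = Add(-7, Add(-5, Mul(D, 4))) = Add(-7, Add(-5, Mul(4, D))) = Add(-12, Mul(4, D)))
Mul(Function('O')(-7, Function('Q')(-4, Function('j')(4))), Function('x')(2)) = Mul(Add(-10, Add(-1, 2, -4)), Add(-12, Mul(4, 2))) = Mul(Add(-10, -3), Add(-12, 8)) = Mul(-13, -4) = 52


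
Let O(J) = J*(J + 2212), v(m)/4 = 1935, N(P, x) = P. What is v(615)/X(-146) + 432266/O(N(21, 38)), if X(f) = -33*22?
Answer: -744344/515823 ≈ -1.4430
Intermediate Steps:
X(f) = -726
v(m) = 7740 (v(m) = 4*1935 = 7740)
O(J) = J*(2212 + J)
v(615)/X(-146) + 432266/O(N(21, 38)) = 7740/(-726) + 432266/((21*(2212 + 21))) = 7740*(-1/726) + 432266/((21*2233)) = -1290/121 + 432266/46893 = -744344/515823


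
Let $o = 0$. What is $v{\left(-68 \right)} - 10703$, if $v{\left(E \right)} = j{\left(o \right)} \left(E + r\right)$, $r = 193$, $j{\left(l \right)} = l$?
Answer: $-10703$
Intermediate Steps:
$v{\left(E \right)} = 0$ ($v{\left(E \right)} = 0 \left(E + 193\right) = 0 \left(193 + E\right) = 0$)
$v{\left(-68 \right)} - 10703 = 0 - 10703 = -10703$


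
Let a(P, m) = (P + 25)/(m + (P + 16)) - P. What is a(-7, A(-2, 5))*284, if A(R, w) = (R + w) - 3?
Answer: 2556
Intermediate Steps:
A(R, w) = -3 + R + w
a(P, m) = -P + (25 + P)/(16 + P + m) (a(P, m) = (25 + P)/(m + (16 + P)) - P = (25 + P)/(16 + P + m) - P = -P + (25 + P)/(16 + P + m))
a(-7, A(-2, 5))*284 = ((25 - 1*(-7)² - 15*(-7) - 1*(-7)*(-3 - 2 + 5))/(16 - 7 + (-3 - 2 + 5)))*284 = ((25 - 1*49 + 105 - 1*(-7)*0)/(16 - 7 + 0))*284 = ((25 - 49 + 105 + 0)/9)*284 = ((⅑)*81)*284 = 9*284 = 2556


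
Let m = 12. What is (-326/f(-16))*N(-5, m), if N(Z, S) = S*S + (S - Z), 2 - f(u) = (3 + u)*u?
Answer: 26243/103 ≈ 254.79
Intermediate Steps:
f(u) = 2 - u*(3 + u) (f(u) = 2 - (3 + u)*u = 2 - u*(3 + u))
N(Z, S) = S + S² - Z (N(Z, S) = S² + (S - Z) = S + S² - Z)
(-326/f(-16))*N(-5, m) = (-326/(2 - 1*(-16)² - 3*(-16)))*(12 + 12² - 1*(-5)) = (-326/(2 - 1*256 + 48))*(12 + 144 + 5) = -326/(2 - 256 + 48)*161 = -326/(-206)*161 = -326*(-1/206)*161 = (163/103)*161 = 26243/103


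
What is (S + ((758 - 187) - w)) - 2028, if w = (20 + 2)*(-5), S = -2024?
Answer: -3371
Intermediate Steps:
w = -110 (w = 22*(-5) = -110)
(S + ((758 - 187) - w)) - 2028 = (-2024 + ((758 - 187) - 1*(-110))) - 2028 = (-2024 + (571 + 110)) - 2028 = (-2024 + 681) - 2028 = -1343 - 2028 = -3371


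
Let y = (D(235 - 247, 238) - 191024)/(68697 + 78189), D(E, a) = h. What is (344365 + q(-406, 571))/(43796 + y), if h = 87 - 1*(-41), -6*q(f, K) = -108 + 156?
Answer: 8430203717/1072138060 ≈ 7.8630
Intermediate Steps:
q(f, K) = -8 (q(f, K) = -(-108 + 156)/6 = -⅙*48 = -8)
h = 128 (h = 87 + 41 = 128)
D(E, a) = 128
y = -31816/24481 (y = (128 - 191024)/(68697 + 78189) = -190896/146886 = -190896*1/146886 = -31816/24481 ≈ -1.2996)
(344365 + q(-406, 571))/(43796 + y) = (344365 - 8)/(43796 - 31816/24481) = 344357/(1072138060/24481) = 344357*(24481/1072138060) = 8430203717/1072138060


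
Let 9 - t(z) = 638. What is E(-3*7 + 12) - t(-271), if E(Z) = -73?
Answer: 556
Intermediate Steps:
t(z) = -629 (t(z) = 9 - 1*638 = 9 - 638 = -629)
E(-3*7 + 12) - t(-271) = -73 - 1*(-629) = -73 + 629 = 556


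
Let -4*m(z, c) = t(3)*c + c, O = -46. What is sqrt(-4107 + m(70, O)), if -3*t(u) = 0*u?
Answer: I*sqrt(16382)/2 ≈ 63.996*I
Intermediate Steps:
t(u) = 0 (t(u) = -0*u = -1/3*0 = 0)
m(z, c) = -c/4 (m(z, c) = -(0*c + c)/4 = -(0 + c)/4 = -c/4)
sqrt(-4107 + m(70, O)) = sqrt(-4107 - 1/4*(-46)) = sqrt(-4107 + 23/2) = sqrt(-8191/2) = I*sqrt(16382)/2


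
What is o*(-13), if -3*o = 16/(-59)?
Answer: -208/177 ≈ -1.1751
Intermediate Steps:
o = 16/177 (o = -16/(3*(-59)) = -16*(-1)/(3*59) = -1/3*(-16/59) = 16/177 ≈ 0.090395)
o*(-13) = (16/177)*(-13) = -208/177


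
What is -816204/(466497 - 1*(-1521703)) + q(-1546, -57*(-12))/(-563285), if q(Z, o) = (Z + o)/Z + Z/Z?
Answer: -17769668610551/43285033110050 ≈ -0.41053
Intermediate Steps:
q(Z, o) = 1 + (Z + o)/Z (q(Z, o) = (Z + o)/Z + 1 = 1 + (Z + o)/Z)
-816204/(466497 - 1*(-1521703)) + q(-1546, -57*(-12))/(-563285) = -816204/(466497 - 1*(-1521703)) + (2 - 57*(-12)/(-1546))/(-563285) = -816204/(466497 + 1521703) + (2 + 684*(-1/1546))*(-1/563285) = -816204/1988200 + (2 - 342/773)*(-1/563285) = -816204*1/1988200 + (1204/773)*(-1/563285) = -204051/497050 - 1204/435419305 = -17769668610551/43285033110050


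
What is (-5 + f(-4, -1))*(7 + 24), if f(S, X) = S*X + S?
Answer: -155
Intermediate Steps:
f(S, X) = S + S*X
(-5 + f(-4, -1))*(7 + 24) = (-5 - 4*(1 - 1))*(7 + 24) = (-5 - 4*0)*31 = (-5 + 0)*31 = -5*31 = -155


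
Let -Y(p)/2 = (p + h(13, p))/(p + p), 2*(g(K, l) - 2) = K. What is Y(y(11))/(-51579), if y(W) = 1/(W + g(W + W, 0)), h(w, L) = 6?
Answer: 145/51579 ≈ 0.0028112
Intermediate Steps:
g(K, l) = 2 + K/2
y(W) = 1/(2 + 2*W) (y(W) = 1/(W + (2 + (W + W)/2)) = 1/(W + (2 + (2*W)/2)) = 1/(W + (2 + W)) = 1/(2 + 2*W))
Y(p) = -(6 + p)/p (Y(p) = -2*(p + 6)/(p + p) = -2*(6 + p)/(2*p) = -2*(6 + p)*1/(2*p) = -(6 + p)/p)
Y(y(11))/(-51579) = ((-6 - 1/(2*(1 + 11)))/((1/(2*(1 + 11)))))/(-51579) = ((-6 - 1/(2*12))/(((1/2)/12)))*(-1/51579) = ((-6 - 1/(2*12))/(((1/2)*(1/12))))*(-1/51579) = ((-6 - 1*1/24)/(1/24))*(-1/51579) = (24*(-6 - 1/24))*(-1/51579) = (24*(-145/24))*(-1/51579) = -145*(-1/51579) = 145/51579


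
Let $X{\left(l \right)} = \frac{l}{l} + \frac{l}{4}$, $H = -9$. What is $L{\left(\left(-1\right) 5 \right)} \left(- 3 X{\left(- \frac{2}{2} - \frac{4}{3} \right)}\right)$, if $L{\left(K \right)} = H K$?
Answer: $- \frac{225}{4} \approx -56.25$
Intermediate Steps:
$X{\left(l \right)} = 1 + \frac{l}{4}$ ($X{\left(l \right)} = 1 + l \frac{1}{4} = 1 + \frac{l}{4}$)
$L{\left(K \right)} = - 9 K$
$L{\left(\left(-1\right) 5 \right)} \left(- 3 X{\left(- \frac{2}{2} - \frac{4}{3} \right)}\right) = - 9 \left(\left(-1\right) 5\right) \left(- 3 \left(1 + \frac{- \frac{2}{2} - \frac{4}{3}}{4}\right)\right) = \left(-9\right) \left(-5\right) \left(- 3 \left(1 + \frac{\left(-2\right) \frac{1}{2} - \frac{4}{3}}{4}\right)\right) = 45 \left(- 3 \left(1 + \frac{-1 - \frac{4}{3}}{4}\right)\right) = 45 \left(- 3 \left(1 + \frac{1}{4} \left(- \frac{7}{3}\right)\right)\right) = 45 \left(- 3 \left(1 - \frac{7}{12}\right)\right) = 45 \left(\left(-3\right) \frac{5}{12}\right) = 45 \left(- \frac{5}{4}\right) = - \frac{225}{4}$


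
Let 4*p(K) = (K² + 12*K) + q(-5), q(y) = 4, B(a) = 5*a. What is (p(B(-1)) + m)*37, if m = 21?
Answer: 1961/4 ≈ 490.25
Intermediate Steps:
p(K) = 1 + 3*K + K²/4 (p(K) = ((K² + 12*K) + 4)/4 = (4 + K² + 12*K)/4 = 1 + 3*K + K²/4)
(p(B(-1)) + m)*37 = ((1 + 3*(5*(-1)) + (5*(-1))²/4) + 21)*37 = ((1 + 3*(-5) + (¼)*(-5)²) + 21)*37 = ((1 - 15 + (¼)*25) + 21)*37 = ((1 - 15 + 25/4) + 21)*37 = (-31/4 + 21)*37 = (53/4)*37 = 1961/4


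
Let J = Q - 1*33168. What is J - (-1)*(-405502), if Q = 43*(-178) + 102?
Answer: -446222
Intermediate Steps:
Q = -7552 (Q = -7654 + 102 = -7552)
J = -40720 (J = -7552 - 1*33168 = -7552 - 33168 = -40720)
J - (-1)*(-405502) = -40720 - (-1)*(-405502) = -40720 - 1*405502 = -40720 - 405502 = -446222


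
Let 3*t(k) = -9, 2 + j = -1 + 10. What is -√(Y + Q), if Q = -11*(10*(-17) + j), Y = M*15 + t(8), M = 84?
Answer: -5*√122 ≈ -55.227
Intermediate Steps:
j = 7 (j = -2 + (-1 + 10) = -2 + 9 = 7)
t(k) = -3 (t(k) = (⅓)*(-9) = -3)
Y = 1257 (Y = 84*15 - 3 = 1260 - 3 = 1257)
Q = 1793 (Q = -11*(10*(-17) + 7) = -11*(-170 + 7) = -11*(-163) = 1793)
-√(Y + Q) = -√(1257 + 1793) = -√3050 = -5*√122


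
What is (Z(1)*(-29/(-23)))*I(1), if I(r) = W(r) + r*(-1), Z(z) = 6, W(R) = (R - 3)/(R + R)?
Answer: -348/23 ≈ -15.130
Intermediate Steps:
W(R) = (-3 + R)/(2*R) (W(R) = (-3 + R)/((2*R)) = (-3 + R)*(1/(2*R)) = (-3 + R)/(2*R))
I(r) = -r + (-3 + r)/(2*r) (I(r) = (-3 + r)/(2*r) + r*(-1) = (-3 + r)/(2*r) - r = -r + (-3 + r)/(2*r))
(Z(1)*(-29/(-23)))*I(1) = (6*(-29/(-23)))*(½ - 1*1 - 3/2/1) = (6*(-29*(-1/23)))*(½ - 1 - 3/2*1) = (6*(29/23))*(½ - 1 - 3/2) = (174/23)*(-2) = -348/23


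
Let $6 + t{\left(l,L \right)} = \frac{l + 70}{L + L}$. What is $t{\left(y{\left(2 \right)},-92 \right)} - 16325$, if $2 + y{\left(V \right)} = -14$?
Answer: $- \frac{1502479}{92} \approx -16331.0$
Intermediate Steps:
$y{\left(V \right)} = -16$ ($y{\left(V \right)} = -2 - 14 = -16$)
$t{\left(l,L \right)} = -6 + \frac{70 + l}{2 L}$ ($t{\left(l,L \right)} = -6 + \frac{l + 70}{L + L} = -6 + \frac{70 + l}{2 L}$)
$t{\left(y{\left(2 \right)},-92 \right)} - 16325 = \frac{70 - 16 - -1104}{2 \left(-92\right)} - 16325 = \frac{1}{2} \left(- \frac{1}{92}\right) \left(70 - 16 + 1104\right) - 16325 = \frac{1}{2} \left(- \frac{1}{92}\right) 1158 - 16325 = - \frac{579}{92} - 16325 = - \frac{1502479}{92}$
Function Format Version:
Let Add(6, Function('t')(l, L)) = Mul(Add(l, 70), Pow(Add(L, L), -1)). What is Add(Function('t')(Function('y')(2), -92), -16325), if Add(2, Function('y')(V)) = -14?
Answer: Rational(-1502479, 92) ≈ -16331.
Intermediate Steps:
Function('y')(V) = -16 (Function('y')(V) = Add(-2, -14) = -16)
Function('t')(l, L) = Add(-6, Mul(Rational(1, 2), Pow(L, -1), Add(70, l))) (Function('t')(l, L) = Add(-6, Mul(Add(l, 70), Pow(Add(L, L), -1))) = Add(-6, Mul(Add(70, l), Pow(Mul(2, L), -1))) = Add(-6, Mul(Add(70, l), Mul(Rational(1, 2), Pow(L, -1)))) = Add(-6, Mul(Rational(1, 2), Pow(L, -1), Add(70, l))))
Add(Function('t')(Function('y')(2), -92), -16325) = Add(Mul(Rational(1, 2), Pow(-92, -1), Add(70, -16, Mul(-12, -92))), -16325) = Add(Mul(Rational(1, 2), Rational(-1, 92), Add(70, -16, 1104)), -16325) = Add(Mul(Rational(1, 2), Rational(-1, 92), 1158), -16325) = Add(Rational(-579, 92), -16325) = Rational(-1502479, 92)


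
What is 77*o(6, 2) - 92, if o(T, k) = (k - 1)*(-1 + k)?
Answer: -15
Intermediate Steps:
o(T, k) = (-1 + k)² (o(T, k) = (-1 + k)*(-1 + k) = (-1 + k)²)
77*o(6, 2) - 92 = 77*(-1 + 2)² - 92 = 77*1² - 92 = 77*1 - 92 = 77 - 92 = -15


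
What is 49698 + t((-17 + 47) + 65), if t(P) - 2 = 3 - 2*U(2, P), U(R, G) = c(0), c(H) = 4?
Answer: 49695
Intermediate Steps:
U(R, G) = 4
t(P) = -3 (t(P) = 2 + (3 - 2*4) = 2 + (3 - 8) = 2 - 5 = -3)
49698 + t((-17 + 47) + 65) = 49698 - 3 = 49695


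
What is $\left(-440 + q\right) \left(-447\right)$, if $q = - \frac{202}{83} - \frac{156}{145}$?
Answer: $\frac{2385924186}{12035} \approx 1.9825 \cdot 10^{5}$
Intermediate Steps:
$q = - \frac{42238}{12035}$ ($q = \left(-202\right) \frac{1}{83} - \frac{156}{145} = - \frac{202}{83} - \frac{156}{145} = - \frac{42238}{12035} \approx -3.5096$)
$\left(-440 + q\right) \left(-447\right) = \left(-440 - \frac{42238}{12035}\right) \left(-447\right) = \left(- \frac{5337638}{12035}\right) \left(-447\right) = \frac{2385924186}{12035}$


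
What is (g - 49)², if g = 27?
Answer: 484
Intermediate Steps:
(g - 49)² = (27 - 49)² = (-22)² = 484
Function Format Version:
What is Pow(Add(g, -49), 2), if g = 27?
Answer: 484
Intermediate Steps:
Pow(Add(g, -49), 2) = Pow(Add(27, -49), 2) = Pow(-22, 2) = 484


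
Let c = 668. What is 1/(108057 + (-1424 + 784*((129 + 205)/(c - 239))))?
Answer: 429/46007413 ≈ 9.3246e-6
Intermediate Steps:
1/(108057 + (-1424 + 784*((129 + 205)/(c - 239)))) = 1/(108057 + (-1424 + 784*((129 + 205)/(668 - 239)))) = 1/(108057 + (-1424 + 784*(334/429))) = 1/(108057 + (-1424 + 261856/429)) = 1/(108057 - 349040/429) = 1/(46007413/429) = 429/46007413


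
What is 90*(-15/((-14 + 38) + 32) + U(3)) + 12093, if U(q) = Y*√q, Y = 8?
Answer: 337929/28 + 720*√3 ≈ 13316.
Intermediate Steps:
U(q) = 8*√q
90*(-15/((-14 + 38) + 32) + U(3)) + 12093 = 90*(-15/((-14 + 38) + 32) + 8*√3) + 12093 = 90*(-15/(24 + 32) + 8*√3) + 12093 = 90*(-15/56 + 8*√3) + 12093 = (-675/28 + 720*√3) + 12093 = 337929/28 + 720*√3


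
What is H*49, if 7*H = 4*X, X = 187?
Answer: 5236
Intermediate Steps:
H = 748/7 (H = (4*187)/7 = (⅐)*748 = 748/7 ≈ 106.86)
H*49 = (748/7)*49 = 5236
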